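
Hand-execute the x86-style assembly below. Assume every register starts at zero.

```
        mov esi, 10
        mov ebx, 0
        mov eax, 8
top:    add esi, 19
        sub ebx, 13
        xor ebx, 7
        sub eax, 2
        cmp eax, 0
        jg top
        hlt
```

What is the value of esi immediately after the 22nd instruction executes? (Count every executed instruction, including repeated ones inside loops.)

esi=10
ebx=0
eax=8
esi=10+19=29
ebx=0-13=-13
ebx=(-13)^7=-12
eax=8-2=6
cmp eax, 0  (cmp 6,0)
jg top: taken
esi=29+19=48
ebx=(-12)-13=-25
ebx=(-25)^7=-32
eax=6-2=4
cmp eax, 0  (cmp 4,0)
jg top: taken
esi=48+19=67
ebx=(-32)-13=-45
ebx=(-45)^7=-44
eax=4-2=2
cmp eax, 0  (cmp 2,0)
jg top: taken
esi=67+19=86
After step 22: esi = 86.

86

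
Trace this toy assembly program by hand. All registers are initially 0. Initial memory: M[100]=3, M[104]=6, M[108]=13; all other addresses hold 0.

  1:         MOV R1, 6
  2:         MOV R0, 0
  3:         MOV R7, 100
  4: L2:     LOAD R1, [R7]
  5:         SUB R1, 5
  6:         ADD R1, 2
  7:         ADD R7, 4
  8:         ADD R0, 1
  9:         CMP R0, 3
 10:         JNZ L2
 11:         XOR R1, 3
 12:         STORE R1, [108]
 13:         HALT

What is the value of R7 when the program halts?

112

R1=6
R0=0
R7=100
R1=M[100]=3
R1=3-5=-2
R1=(-2)+2=0
R7=100+4=104
R0=0+1=1
CMP R0, 3  (cmp 1,3)
JNZ L2: taken
R1=M[104]=6
R1=6-5=1
R1=1+2=3
R7=104+4=108
R0=1+1=2
CMP R0, 3  (cmp 2,3)
JNZ L2: taken
R1=M[108]=13
R1=13-5=8
R1=8+2=10
R7=108+4=112
R0=2+1=3
CMP R0, 3  (cmp 3,3)
JNZ L2: not taken
R1=10^3=9
STORE R1, [108] → M[108]=9
halt.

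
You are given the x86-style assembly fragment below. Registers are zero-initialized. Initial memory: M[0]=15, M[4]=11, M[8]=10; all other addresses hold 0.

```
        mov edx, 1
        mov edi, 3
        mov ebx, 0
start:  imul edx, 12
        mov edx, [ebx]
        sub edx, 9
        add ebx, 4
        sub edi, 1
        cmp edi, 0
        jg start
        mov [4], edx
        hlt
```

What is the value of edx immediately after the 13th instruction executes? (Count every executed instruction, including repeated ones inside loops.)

edx=1
edi=3
ebx=0
edx=1*12=12
edx=M[0]=15
edx=15-9=6
ebx=0+4=4
edi=3-1=2
cmp edi, 0  (cmp 2,0)
jg start: taken
edx=6*12=72
edx=M[4]=11
edx=11-9=2
After step 13: edx = 2.

2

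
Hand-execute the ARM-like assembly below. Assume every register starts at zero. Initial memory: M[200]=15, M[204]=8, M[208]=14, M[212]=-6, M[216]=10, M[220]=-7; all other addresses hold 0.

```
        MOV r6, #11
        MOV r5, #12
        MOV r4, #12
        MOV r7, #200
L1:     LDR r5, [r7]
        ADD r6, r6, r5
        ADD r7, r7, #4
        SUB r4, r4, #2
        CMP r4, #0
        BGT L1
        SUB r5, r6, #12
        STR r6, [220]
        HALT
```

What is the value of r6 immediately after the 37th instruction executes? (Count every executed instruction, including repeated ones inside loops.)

45

MOV r6, #11 → r6=11
MOV r5, #12 → r5=12
MOV r4, #12 → r4=12
MOV r7, #200 → r7=200
LDR r5, [r7] → r5=M[200]=15
ADD r6, r6, r5 → r6=11+15=26
ADD r7, r7, #4 → r7=200+4=204
SUB r4, r4, #2 → r4=12-2=10
CMP r4, #0  (cmp 10,0)
BGT L1: taken
LDR r5, [r7] → r5=M[204]=8
ADD r6, r6, r5 → r6=26+8=34
ADD r7, r7, #4 → r7=204+4=208
SUB r4, r4, #2 → r4=10-2=8
CMP r4, #0  (cmp 8,0)
BGT L1: taken
LDR r5, [r7] → r5=M[208]=14
ADD r6, r6, r5 → r6=34+14=48
ADD r7, r7, #4 → r7=208+4=212
SUB r4, r4, #2 → r4=8-2=6
CMP r4, #0  (cmp 6,0)
BGT L1: taken
LDR r5, [r7] → r5=M[212]=-6
ADD r6, r6, r5 → r6=48+(-6)=42
ADD r7, r7, #4 → r7=212+4=216
SUB r4, r4, #2 → r4=6-2=4
CMP r4, #0  (cmp 4,0)
BGT L1: taken
LDR r5, [r7] → r5=M[216]=10
ADD r6, r6, r5 → r6=42+10=52
ADD r7, r7, #4 → r7=216+4=220
SUB r4, r4, #2 → r4=4-2=2
CMP r4, #0  (cmp 2,0)
BGT L1: taken
LDR r5, [r7] → r5=M[220]=-7
ADD r6, r6, r5 → r6=52+(-7)=45
ADD r7, r7, #4 → r7=220+4=224
After step 37: r6 = 45.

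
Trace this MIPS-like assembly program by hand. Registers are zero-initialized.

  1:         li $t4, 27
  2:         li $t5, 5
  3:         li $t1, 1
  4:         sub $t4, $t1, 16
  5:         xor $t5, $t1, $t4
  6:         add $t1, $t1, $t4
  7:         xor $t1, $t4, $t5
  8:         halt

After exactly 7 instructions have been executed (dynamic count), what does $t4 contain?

-15

after li $t4, 27: $t4=27
after li $t5, 5: $t5=5
after li $t1, 1: $t1=1
after sub $t4, $t1, 16: $t4=1-16=-15
after xor $t5, $t1, $t4: $t5=1^(-15)=-16
after add $t1, $t1, $t4: $t1=1+(-15)=-14
after xor $t1, $t4, $t5: $t1=(-15)^(-16)=1
After step 7: $t4 = -15.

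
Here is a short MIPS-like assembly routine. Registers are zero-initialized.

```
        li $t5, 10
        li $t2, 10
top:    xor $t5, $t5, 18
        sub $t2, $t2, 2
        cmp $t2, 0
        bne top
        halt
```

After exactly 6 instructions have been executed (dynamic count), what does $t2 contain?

8

$t5=10
$t2=10
$t5=10^18=24
$t2=10-2=8
cmp $t2, 0  (cmp 8,0)
bne top: taken
After step 6: $t2 = 8.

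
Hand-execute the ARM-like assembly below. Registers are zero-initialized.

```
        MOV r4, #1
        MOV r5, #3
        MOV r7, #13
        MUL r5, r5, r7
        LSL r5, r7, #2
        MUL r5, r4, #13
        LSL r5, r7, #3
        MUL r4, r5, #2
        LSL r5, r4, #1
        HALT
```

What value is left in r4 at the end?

r4=1
r5=3
r7=13
r5=3*13=39
r5=13<<2=52
r5=1*13=13
r5=13<<3=104
r4=104*2=208
r5=208<<1=416
halt.

208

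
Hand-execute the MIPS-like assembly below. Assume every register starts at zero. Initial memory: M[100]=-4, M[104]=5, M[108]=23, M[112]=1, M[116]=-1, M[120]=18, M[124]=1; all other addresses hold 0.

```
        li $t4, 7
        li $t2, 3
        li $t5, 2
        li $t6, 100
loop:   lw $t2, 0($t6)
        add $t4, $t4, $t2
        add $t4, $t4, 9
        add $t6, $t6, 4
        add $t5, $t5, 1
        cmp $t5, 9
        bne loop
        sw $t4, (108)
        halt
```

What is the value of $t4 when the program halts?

$t4=7
$t2=3
$t5=2
$t6=100
$t2=M[100]=-4
$t4=7+(-4)=3
$t4=3+9=12
$t6=100+4=104
$t5=2+1=3
cmp $t5, 9  (cmp 3,9)
bne loop: taken
$t2=M[104]=5
$t4=12+5=17
$t4=17+9=26
$t6=104+4=108
$t5=3+1=4
cmp $t5, 9  (cmp 4,9)
bne loop: taken
$t2=M[108]=23
$t4=26+23=49
$t4=49+9=58
$t6=108+4=112
$t5=4+1=5
cmp $t5, 9  (cmp 5,9)
bne loop: taken
$t2=M[112]=1
$t4=58+1=59
$t4=59+9=68
$t6=112+4=116
$t5=5+1=6
cmp $t5, 9  (cmp 6,9)
bne loop: taken
$t2=M[116]=-1
$t4=68+(-1)=67
$t4=67+9=76
$t6=116+4=120
$t5=6+1=7
cmp $t5, 9  (cmp 7,9)
bne loop: taken
$t2=M[120]=18
$t4=76+18=94
$t4=94+9=103
$t6=120+4=124
$t5=7+1=8
cmp $t5, 9  (cmp 8,9)
bne loop: taken
$t2=M[124]=1
$t4=103+1=104
$t4=104+9=113
$t6=124+4=128
$t5=8+1=9
cmp $t5, 9  (cmp 9,9)
bne loop: not taken
sw $t4, (108) → M[108]=113
halt.

113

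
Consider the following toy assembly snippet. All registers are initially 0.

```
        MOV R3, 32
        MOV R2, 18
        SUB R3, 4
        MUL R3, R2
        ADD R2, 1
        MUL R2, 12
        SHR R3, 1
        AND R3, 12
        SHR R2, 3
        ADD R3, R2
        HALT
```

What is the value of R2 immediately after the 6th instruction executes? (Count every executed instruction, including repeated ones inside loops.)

R3=32
R2=18
R3=32-4=28
R3=28*18=504
R2=18+1=19
R2=19*12=228
After step 6: R2 = 228.

228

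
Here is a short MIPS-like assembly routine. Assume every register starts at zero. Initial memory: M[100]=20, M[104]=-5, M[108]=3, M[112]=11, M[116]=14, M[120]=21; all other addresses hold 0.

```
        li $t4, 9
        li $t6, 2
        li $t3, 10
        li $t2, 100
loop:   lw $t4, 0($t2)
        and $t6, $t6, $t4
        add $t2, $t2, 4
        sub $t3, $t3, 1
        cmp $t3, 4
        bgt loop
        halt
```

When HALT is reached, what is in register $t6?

after li $t4, 9: $t4=9
after li $t6, 2: $t6=2
after li $t3, 10: $t3=10
after li $t2, 100: $t2=100
after lw $t4, 0($t2): $t4=M[100]=20
after and $t6, $t6, $t4: $t6=2&20=0
after add $t2, $t2, 4: $t2=100+4=104
after sub $t3, $t3, 1: $t3=10-1=9
cmp $t3, 4  (cmp 9,4)
bgt loop: taken
after lw $t4, 0($t2): $t4=M[104]=-5
after and $t6, $t6, $t4: $t6=0&(-5)=0
after add $t2, $t2, 4: $t2=104+4=108
after sub $t3, $t3, 1: $t3=9-1=8
cmp $t3, 4  (cmp 8,4)
bgt loop: taken
after lw $t4, 0($t2): $t4=M[108]=3
after and $t6, $t6, $t4: $t6=0&3=0
after add $t2, $t2, 4: $t2=108+4=112
after sub $t3, $t3, 1: $t3=8-1=7
cmp $t3, 4  (cmp 7,4)
bgt loop: taken
after lw $t4, 0($t2): $t4=M[112]=11
after and $t6, $t6, $t4: $t6=0&11=0
after add $t2, $t2, 4: $t2=112+4=116
after sub $t3, $t3, 1: $t3=7-1=6
cmp $t3, 4  (cmp 6,4)
bgt loop: taken
after lw $t4, 0($t2): $t4=M[116]=14
after and $t6, $t6, $t4: $t6=0&14=0
after add $t2, $t2, 4: $t2=116+4=120
after sub $t3, $t3, 1: $t3=6-1=5
cmp $t3, 4  (cmp 5,4)
bgt loop: taken
after lw $t4, 0($t2): $t4=M[120]=21
after and $t6, $t6, $t4: $t6=0&21=0
after add $t2, $t2, 4: $t2=120+4=124
after sub $t3, $t3, 1: $t3=5-1=4
cmp $t3, 4  (cmp 4,4)
bgt loop: not taken
halt.

0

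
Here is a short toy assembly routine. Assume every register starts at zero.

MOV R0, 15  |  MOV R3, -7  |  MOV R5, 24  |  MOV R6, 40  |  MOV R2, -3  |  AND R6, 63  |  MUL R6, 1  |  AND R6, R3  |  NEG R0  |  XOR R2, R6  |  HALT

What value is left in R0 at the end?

-15

after MOV R0, 15: R0=15
after MOV R3, -7: R3=-7
after MOV R5, 24: R5=24
after MOV R6, 40: R6=40
after MOV R2, -3: R2=-3
after AND R6, 63: R6=40&63=40
after MUL R6, 1: R6=40*1=40
after AND R6, R3: R6=40&(-7)=40
after NEG R0: R0=-(15)=-15
after XOR R2, R6: R2=(-3)^40=-43
halt.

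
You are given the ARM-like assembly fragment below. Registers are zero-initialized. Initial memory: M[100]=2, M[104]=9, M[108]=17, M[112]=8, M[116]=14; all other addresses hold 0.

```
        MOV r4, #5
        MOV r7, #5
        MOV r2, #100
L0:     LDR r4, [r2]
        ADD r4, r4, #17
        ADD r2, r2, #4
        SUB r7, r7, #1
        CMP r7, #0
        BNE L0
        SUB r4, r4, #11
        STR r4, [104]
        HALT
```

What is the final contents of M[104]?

r4=5
r7=5
r2=100
r4=M[100]=2
r4=2+17=19
r2=100+4=104
r7=5-1=4
CMP r7, #0  (cmp 4,0)
BNE L0: taken
r4=M[104]=9
r4=9+17=26
r2=104+4=108
r7=4-1=3
CMP r7, #0  (cmp 3,0)
BNE L0: taken
r4=M[108]=17
r4=17+17=34
r2=108+4=112
r7=3-1=2
CMP r7, #0  (cmp 2,0)
BNE L0: taken
r4=M[112]=8
r4=8+17=25
r2=112+4=116
r7=2-1=1
CMP r7, #0  (cmp 1,0)
BNE L0: taken
r4=M[116]=14
r4=14+17=31
r2=116+4=120
r7=1-1=0
CMP r7, #0  (cmp 0,0)
BNE L0: not taken
r4=31-11=20
STR r4, [104] → M[104]=20
halt.

20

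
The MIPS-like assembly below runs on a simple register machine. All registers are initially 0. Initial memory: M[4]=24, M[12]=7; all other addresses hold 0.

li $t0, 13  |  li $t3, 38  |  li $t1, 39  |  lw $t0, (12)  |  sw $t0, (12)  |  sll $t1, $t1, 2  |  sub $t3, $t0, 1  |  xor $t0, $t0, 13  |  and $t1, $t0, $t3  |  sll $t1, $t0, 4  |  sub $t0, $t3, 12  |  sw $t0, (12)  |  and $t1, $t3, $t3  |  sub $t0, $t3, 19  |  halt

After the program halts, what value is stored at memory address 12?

-6

li $t0, 13 → $t0=13
li $t3, 38 → $t3=38
li $t1, 39 → $t1=39
lw $t0, (12) → $t0=M[12]=7
sw $t0, (12) → M[12]=7
sll $t1, $t1, 2 → $t1=39<<2=156
sub $t3, $t0, 1 → $t3=7-1=6
xor $t0, $t0, 13 → $t0=7^13=10
and $t1, $t0, $t3 → $t1=10&6=2
sll $t1, $t0, 4 → $t1=10<<4=160
sub $t0, $t3, 12 → $t0=6-12=-6
sw $t0, (12) → M[12]=-6
and $t1, $t3, $t3 → $t1=6&6=6
sub $t0, $t3, 19 → $t0=6-19=-13
halt.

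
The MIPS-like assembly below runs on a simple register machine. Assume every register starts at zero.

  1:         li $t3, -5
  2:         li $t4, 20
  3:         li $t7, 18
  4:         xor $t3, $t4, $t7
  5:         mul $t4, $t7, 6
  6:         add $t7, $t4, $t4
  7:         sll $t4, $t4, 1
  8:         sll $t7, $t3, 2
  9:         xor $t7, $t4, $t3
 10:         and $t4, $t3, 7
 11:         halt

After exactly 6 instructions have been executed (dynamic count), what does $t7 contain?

216

li $t3, -5 → $t3=-5
li $t4, 20 → $t4=20
li $t7, 18 → $t7=18
xor $t3, $t4, $t7 → $t3=20^18=6
mul $t4, $t7, 6 → $t4=18*6=108
add $t7, $t4, $t4 → $t7=108+108=216
After step 6: $t7 = 216.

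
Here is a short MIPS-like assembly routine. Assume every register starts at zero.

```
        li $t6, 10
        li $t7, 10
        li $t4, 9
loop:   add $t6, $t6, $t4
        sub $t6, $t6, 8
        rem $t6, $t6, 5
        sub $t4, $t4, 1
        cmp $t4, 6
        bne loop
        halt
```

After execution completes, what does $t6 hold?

0

$t6=10
$t7=10
$t4=9
$t6=10+9=19
$t6=19-8=11
$t6=11%5=1
$t4=9-1=8
cmp $t4, 6  (cmp 8,6)
bne loop: taken
$t6=1+8=9
$t6=9-8=1
$t6=1%5=1
$t4=8-1=7
cmp $t4, 6  (cmp 7,6)
bne loop: taken
$t6=1+7=8
$t6=8-8=0
$t6=0%5=0
$t4=7-1=6
cmp $t4, 6  (cmp 6,6)
bne loop: not taken
halt.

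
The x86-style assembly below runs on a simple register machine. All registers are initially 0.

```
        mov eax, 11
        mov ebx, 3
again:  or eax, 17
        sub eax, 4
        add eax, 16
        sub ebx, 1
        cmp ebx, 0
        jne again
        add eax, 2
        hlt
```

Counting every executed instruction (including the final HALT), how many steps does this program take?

after mov eax, 11: eax=11
after mov ebx, 3: ebx=3
after or eax, 17: eax=11|17=27
after sub eax, 4: eax=27-4=23
after add eax, 16: eax=23+16=39
after sub ebx, 1: ebx=3-1=2
cmp ebx, 0  (cmp 2,0)
jne again: taken
after or eax, 17: eax=39|17=55
after sub eax, 4: eax=55-4=51
after add eax, 16: eax=51+16=67
after sub ebx, 1: ebx=2-1=1
cmp ebx, 0  (cmp 1,0)
jne again: taken
after or eax, 17: eax=67|17=83
after sub eax, 4: eax=83-4=79
after add eax, 16: eax=79+16=95
after sub ebx, 1: ebx=1-1=0
cmp ebx, 0  (cmp 0,0)
jne again: not taken
after add eax, 2: eax=95+2=97
halt.
Total executed instructions: 22.

22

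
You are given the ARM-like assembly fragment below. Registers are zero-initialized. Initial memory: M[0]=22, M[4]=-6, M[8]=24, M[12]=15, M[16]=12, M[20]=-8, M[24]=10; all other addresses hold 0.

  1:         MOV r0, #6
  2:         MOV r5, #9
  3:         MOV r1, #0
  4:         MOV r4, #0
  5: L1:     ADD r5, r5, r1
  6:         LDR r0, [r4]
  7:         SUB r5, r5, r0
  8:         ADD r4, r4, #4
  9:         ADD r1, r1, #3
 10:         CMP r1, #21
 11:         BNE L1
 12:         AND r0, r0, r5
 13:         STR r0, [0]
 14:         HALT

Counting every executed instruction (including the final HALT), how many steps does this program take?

56

after MOV r0, #6: r0=6
after MOV r5, #9: r5=9
after MOV r1, #0: r1=0
after MOV r4, #0: r4=0
after ADD r5, r5, r1: r5=9+0=9
after LDR r0, [r4]: r0=M[0]=22
after SUB r5, r5, r0: r5=9-22=-13
after ADD r4, r4, #4: r4=0+4=4
after ADD r1, r1, #3: r1=0+3=3
CMP r1, #21  (cmp 3,21)
BNE L1: taken
after ADD r5, r5, r1: r5=(-13)+3=-10
after LDR r0, [r4]: r0=M[4]=-6
after SUB r5, r5, r0: r5=(-10)-(-6)=-4
after ADD r4, r4, #4: r4=4+4=8
after ADD r1, r1, #3: r1=3+3=6
CMP r1, #21  (cmp 6,21)
BNE L1: taken
after ADD r5, r5, r1: r5=(-4)+6=2
after LDR r0, [r4]: r0=M[8]=24
after SUB r5, r5, r0: r5=2-24=-22
after ADD r4, r4, #4: r4=8+4=12
after ADD r1, r1, #3: r1=6+3=9
CMP r1, #21  (cmp 9,21)
BNE L1: taken
after ADD r5, r5, r1: r5=(-22)+9=-13
after LDR r0, [r4]: r0=M[12]=15
after SUB r5, r5, r0: r5=(-13)-15=-28
after ADD r4, r4, #4: r4=12+4=16
after ADD r1, r1, #3: r1=9+3=12
CMP r1, #21  (cmp 12,21)
BNE L1: taken
after ADD r5, r5, r1: r5=(-28)+12=-16
after LDR r0, [r4]: r0=M[16]=12
after SUB r5, r5, r0: r5=(-16)-12=-28
after ADD r4, r4, #4: r4=16+4=20
after ADD r1, r1, #3: r1=12+3=15
CMP r1, #21  (cmp 15,21)
BNE L1: taken
after ADD r5, r5, r1: r5=(-28)+15=-13
after LDR r0, [r4]: r0=M[20]=-8
after SUB r5, r5, r0: r5=(-13)-(-8)=-5
after ADD r4, r4, #4: r4=20+4=24
after ADD r1, r1, #3: r1=15+3=18
CMP r1, #21  (cmp 18,21)
BNE L1: taken
after ADD r5, r5, r1: r5=(-5)+18=13
after LDR r0, [r4]: r0=M[24]=10
after SUB r5, r5, r0: r5=13-10=3
after ADD r4, r4, #4: r4=24+4=28
after ADD r1, r1, #3: r1=18+3=21
CMP r1, #21  (cmp 21,21)
BNE L1: not taken
after AND r0, r0, r5: r0=10&3=2
STR r0, [0] → M[0]=2
halt.
Total executed instructions: 56.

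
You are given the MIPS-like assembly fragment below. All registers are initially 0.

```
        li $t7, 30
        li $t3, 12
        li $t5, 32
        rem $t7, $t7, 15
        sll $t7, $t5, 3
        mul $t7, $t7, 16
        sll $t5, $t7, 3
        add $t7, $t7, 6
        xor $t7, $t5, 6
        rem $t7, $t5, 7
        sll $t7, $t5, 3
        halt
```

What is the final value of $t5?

after li $t7, 30: $t7=30
after li $t3, 12: $t3=12
after li $t5, 32: $t5=32
after rem $t7, $t7, 15: $t7=30%15=0
after sll $t7, $t5, 3: $t7=32<<3=256
after mul $t7, $t7, 16: $t7=256*16=4096
after sll $t5, $t7, 3: $t5=4096<<3=32768
after add $t7, $t7, 6: $t7=4096+6=4102
after xor $t7, $t5, 6: $t7=32768^6=32774
after rem $t7, $t5, 7: $t7=32768%7=1
after sll $t7, $t5, 3: $t7=32768<<3=262144
halt.

32768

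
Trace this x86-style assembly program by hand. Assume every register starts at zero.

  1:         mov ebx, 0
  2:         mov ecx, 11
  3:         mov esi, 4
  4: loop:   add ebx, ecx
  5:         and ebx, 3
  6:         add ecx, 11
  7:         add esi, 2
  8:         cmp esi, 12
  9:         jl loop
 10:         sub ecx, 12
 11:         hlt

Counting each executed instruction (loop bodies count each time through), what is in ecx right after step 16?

ebx=0
ecx=11
esi=4
ebx=0+11=11
ebx=11&3=3
ecx=11+11=22
esi=4+2=6
cmp esi, 12  (cmp 6,12)
jl loop: taken
ebx=3+22=25
ebx=25&3=1
ecx=22+11=33
esi=6+2=8
cmp esi, 12  (cmp 8,12)
jl loop: taken
ebx=1+33=34
After step 16: ecx = 33.

33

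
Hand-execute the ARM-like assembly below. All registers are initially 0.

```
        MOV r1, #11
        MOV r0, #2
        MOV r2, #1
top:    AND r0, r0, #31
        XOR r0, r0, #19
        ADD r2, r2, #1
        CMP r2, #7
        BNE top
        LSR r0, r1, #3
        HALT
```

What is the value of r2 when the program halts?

MOV r1, #11 → r1=11
MOV r0, #2 → r0=2
MOV r2, #1 → r2=1
AND r0, r0, #31 → r0=2&31=2
XOR r0, r0, #19 → r0=2^19=17
ADD r2, r2, #1 → r2=1+1=2
CMP r2, #7  (cmp 2,7)
BNE top: taken
AND r0, r0, #31 → r0=17&31=17
XOR r0, r0, #19 → r0=17^19=2
ADD r2, r2, #1 → r2=2+1=3
CMP r2, #7  (cmp 3,7)
BNE top: taken
AND r0, r0, #31 → r0=2&31=2
XOR r0, r0, #19 → r0=2^19=17
ADD r2, r2, #1 → r2=3+1=4
CMP r2, #7  (cmp 4,7)
BNE top: taken
AND r0, r0, #31 → r0=17&31=17
XOR r0, r0, #19 → r0=17^19=2
ADD r2, r2, #1 → r2=4+1=5
CMP r2, #7  (cmp 5,7)
BNE top: taken
AND r0, r0, #31 → r0=2&31=2
XOR r0, r0, #19 → r0=2^19=17
ADD r2, r2, #1 → r2=5+1=6
CMP r2, #7  (cmp 6,7)
BNE top: taken
AND r0, r0, #31 → r0=17&31=17
XOR r0, r0, #19 → r0=17^19=2
ADD r2, r2, #1 → r2=6+1=7
CMP r2, #7  (cmp 7,7)
BNE top: not taken
LSR r0, r1, #3 → r0=11>>3=1
halt.

7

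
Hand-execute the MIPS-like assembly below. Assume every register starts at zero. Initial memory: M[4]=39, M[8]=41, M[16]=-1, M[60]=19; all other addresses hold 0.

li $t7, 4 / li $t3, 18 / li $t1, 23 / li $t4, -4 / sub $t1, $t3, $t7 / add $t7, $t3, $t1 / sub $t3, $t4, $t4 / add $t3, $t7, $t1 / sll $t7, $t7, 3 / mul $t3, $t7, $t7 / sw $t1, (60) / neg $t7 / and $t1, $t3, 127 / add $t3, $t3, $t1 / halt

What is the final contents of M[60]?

after li $t7, 4: $t7=4
after li $t3, 18: $t3=18
after li $t1, 23: $t1=23
after li $t4, -4: $t4=-4
after sub $t1, $t3, $t7: $t1=18-4=14
after add $t7, $t3, $t1: $t7=18+14=32
after sub $t3, $t4, $t4: $t3=(-4)-(-4)=0
after add $t3, $t7, $t1: $t3=32+14=46
after sll $t7, $t7, 3: $t7=32<<3=256
after mul $t3, $t7, $t7: $t3=256*256=65536
sw $t1, (60) → M[60]=14
after neg $t7: $t7=-(256)=-256
after and $t1, $t3, 127: $t1=65536&127=0
after add $t3, $t3, $t1: $t3=65536+0=65536
halt.

14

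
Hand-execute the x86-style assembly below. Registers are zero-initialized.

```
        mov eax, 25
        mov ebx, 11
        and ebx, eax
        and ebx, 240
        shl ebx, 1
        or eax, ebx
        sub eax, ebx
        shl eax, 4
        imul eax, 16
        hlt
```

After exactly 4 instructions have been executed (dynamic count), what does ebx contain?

mov eax, 25 → eax=25
mov ebx, 11 → ebx=11
and ebx, eax → ebx=11&25=9
and ebx, 240 → ebx=9&240=0
After step 4: ebx = 0.

0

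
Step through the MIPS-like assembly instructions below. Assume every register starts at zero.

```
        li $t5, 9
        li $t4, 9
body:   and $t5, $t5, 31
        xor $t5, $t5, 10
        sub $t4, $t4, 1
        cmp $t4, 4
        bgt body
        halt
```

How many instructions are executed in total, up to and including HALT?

28

li $t5, 9 → $t5=9
li $t4, 9 → $t4=9
and $t5, $t5, 31 → $t5=9&31=9
xor $t5, $t5, 10 → $t5=9^10=3
sub $t4, $t4, 1 → $t4=9-1=8
cmp $t4, 4  (cmp 8,4)
bgt body: taken
and $t5, $t5, 31 → $t5=3&31=3
xor $t5, $t5, 10 → $t5=3^10=9
sub $t4, $t4, 1 → $t4=8-1=7
cmp $t4, 4  (cmp 7,4)
bgt body: taken
and $t5, $t5, 31 → $t5=9&31=9
xor $t5, $t5, 10 → $t5=9^10=3
sub $t4, $t4, 1 → $t4=7-1=6
cmp $t4, 4  (cmp 6,4)
bgt body: taken
and $t5, $t5, 31 → $t5=3&31=3
xor $t5, $t5, 10 → $t5=3^10=9
sub $t4, $t4, 1 → $t4=6-1=5
cmp $t4, 4  (cmp 5,4)
bgt body: taken
and $t5, $t5, 31 → $t5=9&31=9
xor $t5, $t5, 10 → $t5=9^10=3
sub $t4, $t4, 1 → $t4=5-1=4
cmp $t4, 4  (cmp 4,4)
bgt body: not taken
halt.
Total executed instructions: 28.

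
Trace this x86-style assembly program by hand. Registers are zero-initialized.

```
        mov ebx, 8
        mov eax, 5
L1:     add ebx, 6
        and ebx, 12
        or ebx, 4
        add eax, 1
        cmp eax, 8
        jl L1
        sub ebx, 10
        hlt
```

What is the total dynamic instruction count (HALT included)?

22

after mov ebx, 8: ebx=8
after mov eax, 5: eax=5
after add ebx, 6: ebx=8+6=14
after and ebx, 12: ebx=14&12=12
after or ebx, 4: ebx=12|4=12
after add eax, 1: eax=5+1=6
cmp eax, 8  (cmp 6,8)
jl L1: taken
after add ebx, 6: ebx=12+6=18
after and ebx, 12: ebx=18&12=0
after or ebx, 4: ebx=0|4=4
after add eax, 1: eax=6+1=7
cmp eax, 8  (cmp 7,8)
jl L1: taken
after add ebx, 6: ebx=4+6=10
after and ebx, 12: ebx=10&12=8
after or ebx, 4: ebx=8|4=12
after add eax, 1: eax=7+1=8
cmp eax, 8  (cmp 8,8)
jl L1: not taken
after sub ebx, 10: ebx=12-10=2
halt.
Total executed instructions: 22.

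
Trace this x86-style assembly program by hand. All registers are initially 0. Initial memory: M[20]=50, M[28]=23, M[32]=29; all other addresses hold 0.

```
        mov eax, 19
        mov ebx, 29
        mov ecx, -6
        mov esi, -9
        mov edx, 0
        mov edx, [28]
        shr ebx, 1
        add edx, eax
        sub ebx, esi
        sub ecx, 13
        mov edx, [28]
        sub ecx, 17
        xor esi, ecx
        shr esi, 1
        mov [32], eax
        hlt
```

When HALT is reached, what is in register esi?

21

eax=19
ebx=29
ecx=-6
esi=-9
edx=0
edx=M[28]=23
ebx=29>>1=14
edx=23+19=42
ebx=14-(-9)=23
ecx=(-6)-13=-19
edx=M[28]=23
ecx=(-19)-17=-36
esi=(-9)^(-36)=43
esi=43>>1=21
mov [32], eax → M[32]=19
halt.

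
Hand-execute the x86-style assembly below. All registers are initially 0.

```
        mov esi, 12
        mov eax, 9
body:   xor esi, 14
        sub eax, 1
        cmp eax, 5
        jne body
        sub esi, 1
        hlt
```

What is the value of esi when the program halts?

11

mov esi, 12 → esi=12
mov eax, 9 → eax=9
xor esi, 14 → esi=12^14=2
sub eax, 1 → eax=9-1=8
cmp eax, 5  (cmp 8,5)
jne body: taken
xor esi, 14 → esi=2^14=12
sub eax, 1 → eax=8-1=7
cmp eax, 5  (cmp 7,5)
jne body: taken
xor esi, 14 → esi=12^14=2
sub eax, 1 → eax=7-1=6
cmp eax, 5  (cmp 6,5)
jne body: taken
xor esi, 14 → esi=2^14=12
sub eax, 1 → eax=6-1=5
cmp eax, 5  (cmp 5,5)
jne body: not taken
sub esi, 1 → esi=12-1=11
halt.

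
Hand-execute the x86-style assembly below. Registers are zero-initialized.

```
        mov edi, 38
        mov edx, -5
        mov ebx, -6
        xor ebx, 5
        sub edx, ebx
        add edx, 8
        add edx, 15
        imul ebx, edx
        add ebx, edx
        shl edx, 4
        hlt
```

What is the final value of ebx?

edi=38
edx=-5
ebx=-6
ebx=(-6)^5=-1
edx=(-5)-(-1)=-4
edx=(-4)+8=4
edx=4+15=19
ebx=(-1)*19=-19
ebx=(-19)+19=0
edx=19<<4=304
halt.

0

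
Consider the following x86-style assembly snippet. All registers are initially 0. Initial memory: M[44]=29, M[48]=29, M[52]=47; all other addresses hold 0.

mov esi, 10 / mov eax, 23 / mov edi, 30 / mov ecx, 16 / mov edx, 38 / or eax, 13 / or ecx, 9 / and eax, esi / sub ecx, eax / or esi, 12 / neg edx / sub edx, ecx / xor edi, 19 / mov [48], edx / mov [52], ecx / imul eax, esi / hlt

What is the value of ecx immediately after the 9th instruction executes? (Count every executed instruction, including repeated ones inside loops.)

esi=10
eax=23
edi=30
ecx=16
edx=38
eax=23|13=31
ecx=16|9=25
eax=31&10=10
ecx=25-10=15
After step 9: ecx = 15.

15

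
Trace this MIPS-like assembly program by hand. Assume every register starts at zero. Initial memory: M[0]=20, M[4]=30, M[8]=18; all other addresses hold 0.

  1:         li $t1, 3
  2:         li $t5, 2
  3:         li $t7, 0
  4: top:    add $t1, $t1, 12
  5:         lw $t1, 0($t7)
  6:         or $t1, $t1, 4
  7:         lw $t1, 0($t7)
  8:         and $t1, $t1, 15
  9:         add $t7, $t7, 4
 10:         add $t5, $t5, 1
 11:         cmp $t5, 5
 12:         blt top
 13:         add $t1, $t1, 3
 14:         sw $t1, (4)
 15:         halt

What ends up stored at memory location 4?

after li $t1, 3: $t1=3
after li $t5, 2: $t5=2
after li $t7, 0: $t7=0
after add $t1, $t1, 12: $t1=3+12=15
after lw $t1, 0($t7): $t1=M[0]=20
after or $t1, $t1, 4: $t1=20|4=20
after lw $t1, 0($t7): $t1=M[0]=20
after and $t1, $t1, 15: $t1=20&15=4
after add $t7, $t7, 4: $t7=0+4=4
after add $t5, $t5, 1: $t5=2+1=3
cmp $t5, 5  (cmp 3,5)
blt top: taken
after add $t1, $t1, 12: $t1=4+12=16
after lw $t1, 0($t7): $t1=M[4]=30
after or $t1, $t1, 4: $t1=30|4=30
after lw $t1, 0($t7): $t1=M[4]=30
after and $t1, $t1, 15: $t1=30&15=14
after add $t7, $t7, 4: $t7=4+4=8
after add $t5, $t5, 1: $t5=3+1=4
cmp $t5, 5  (cmp 4,5)
blt top: taken
after add $t1, $t1, 12: $t1=14+12=26
after lw $t1, 0($t7): $t1=M[8]=18
after or $t1, $t1, 4: $t1=18|4=22
after lw $t1, 0($t7): $t1=M[8]=18
after and $t1, $t1, 15: $t1=18&15=2
after add $t7, $t7, 4: $t7=8+4=12
after add $t5, $t5, 1: $t5=4+1=5
cmp $t5, 5  (cmp 5,5)
blt top: not taken
after add $t1, $t1, 3: $t1=2+3=5
sw $t1, (4) → M[4]=5
halt.

5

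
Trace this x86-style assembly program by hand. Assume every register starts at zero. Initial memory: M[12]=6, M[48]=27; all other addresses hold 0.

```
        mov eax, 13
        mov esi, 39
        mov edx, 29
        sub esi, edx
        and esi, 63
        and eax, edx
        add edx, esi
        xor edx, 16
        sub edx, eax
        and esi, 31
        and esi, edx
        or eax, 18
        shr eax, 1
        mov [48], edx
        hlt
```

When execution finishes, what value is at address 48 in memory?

mov eax, 13 → eax=13
mov esi, 39 → esi=39
mov edx, 29 → edx=29
sub esi, edx → esi=39-29=10
and esi, 63 → esi=10&63=10
and eax, edx → eax=13&29=13
add edx, esi → edx=29+10=39
xor edx, 16 → edx=39^16=55
sub edx, eax → edx=55-13=42
and esi, 31 → esi=10&31=10
and esi, edx → esi=10&42=10
or eax, 18 → eax=13|18=31
shr eax, 1 → eax=31>>1=15
mov [48], edx → M[48]=42
halt.

42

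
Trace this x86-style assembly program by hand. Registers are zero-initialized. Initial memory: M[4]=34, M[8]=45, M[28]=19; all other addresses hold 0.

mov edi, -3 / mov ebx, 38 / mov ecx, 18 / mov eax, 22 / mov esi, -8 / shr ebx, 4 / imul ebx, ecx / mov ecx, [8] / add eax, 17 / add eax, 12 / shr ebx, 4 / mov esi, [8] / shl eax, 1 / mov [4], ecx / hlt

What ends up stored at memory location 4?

45

mov edi, -3 → edi=-3
mov ebx, 38 → ebx=38
mov ecx, 18 → ecx=18
mov eax, 22 → eax=22
mov esi, -8 → esi=-8
shr ebx, 4 → ebx=38>>4=2
imul ebx, ecx → ebx=2*18=36
mov ecx, [8] → ecx=M[8]=45
add eax, 17 → eax=22+17=39
add eax, 12 → eax=39+12=51
shr ebx, 4 → ebx=36>>4=2
mov esi, [8] → esi=M[8]=45
shl eax, 1 → eax=51<<1=102
mov [4], ecx → M[4]=45
halt.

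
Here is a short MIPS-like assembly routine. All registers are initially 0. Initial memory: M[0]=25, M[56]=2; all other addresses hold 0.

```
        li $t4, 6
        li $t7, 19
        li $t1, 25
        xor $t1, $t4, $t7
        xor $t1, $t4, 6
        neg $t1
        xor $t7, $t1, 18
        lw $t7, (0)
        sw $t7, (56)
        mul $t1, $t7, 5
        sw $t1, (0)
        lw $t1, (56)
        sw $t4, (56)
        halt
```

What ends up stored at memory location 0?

125

li $t4, 6 → $t4=6
li $t7, 19 → $t7=19
li $t1, 25 → $t1=25
xor $t1, $t4, $t7 → $t1=6^19=21
xor $t1, $t4, 6 → $t1=6^6=0
neg $t1 → $t1=-(0)=0
xor $t7, $t1, 18 → $t7=0^18=18
lw $t7, (0) → $t7=M[0]=25
sw $t7, (56) → M[56]=25
mul $t1, $t7, 5 → $t1=25*5=125
sw $t1, (0) → M[0]=125
lw $t1, (56) → $t1=M[56]=25
sw $t4, (56) → M[56]=6
halt.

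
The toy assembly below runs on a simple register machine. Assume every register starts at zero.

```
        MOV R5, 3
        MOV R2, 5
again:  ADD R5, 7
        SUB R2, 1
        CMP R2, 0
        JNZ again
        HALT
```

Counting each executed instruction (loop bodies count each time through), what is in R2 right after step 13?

2

after MOV R5, 3: R5=3
after MOV R2, 5: R2=5
after ADD R5, 7: R5=3+7=10
after SUB R2, 1: R2=5-1=4
CMP R2, 0  (cmp 4,0)
JNZ again: taken
after ADD R5, 7: R5=10+7=17
after SUB R2, 1: R2=4-1=3
CMP R2, 0  (cmp 3,0)
JNZ again: taken
after ADD R5, 7: R5=17+7=24
after SUB R2, 1: R2=3-1=2
CMP R2, 0  (cmp 2,0)
After step 13: R2 = 2.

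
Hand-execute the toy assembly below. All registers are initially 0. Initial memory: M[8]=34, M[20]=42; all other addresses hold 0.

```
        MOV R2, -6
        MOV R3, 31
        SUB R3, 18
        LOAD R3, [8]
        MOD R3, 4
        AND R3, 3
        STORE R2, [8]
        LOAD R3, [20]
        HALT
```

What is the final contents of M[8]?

after MOV R2, -6: R2=-6
after MOV R3, 31: R3=31
after SUB R3, 18: R3=31-18=13
after LOAD R3, [8]: R3=M[8]=34
after MOD R3, 4: R3=34%4=2
after AND R3, 3: R3=2&3=2
STORE R2, [8] → M[8]=-6
after LOAD R3, [20]: R3=M[20]=42
halt.

-6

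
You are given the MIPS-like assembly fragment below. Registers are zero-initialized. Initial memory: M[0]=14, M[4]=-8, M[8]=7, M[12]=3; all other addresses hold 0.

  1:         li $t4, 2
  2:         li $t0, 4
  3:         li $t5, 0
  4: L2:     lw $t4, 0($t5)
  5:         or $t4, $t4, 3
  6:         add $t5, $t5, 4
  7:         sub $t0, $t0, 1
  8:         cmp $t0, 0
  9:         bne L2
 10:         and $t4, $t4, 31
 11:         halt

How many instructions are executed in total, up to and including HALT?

after li $t4, 2: $t4=2
after li $t0, 4: $t0=4
after li $t5, 0: $t5=0
after lw $t4, 0($t5): $t4=M[0]=14
after or $t4, $t4, 3: $t4=14|3=15
after add $t5, $t5, 4: $t5=0+4=4
after sub $t0, $t0, 1: $t0=4-1=3
cmp $t0, 0  (cmp 3,0)
bne L2: taken
after lw $t4, 0($t5): $t4=M[4]=-8
after or $t4, $t4, 3: $t4=(-8)|3=-5
after add $t5, $t5, 4: $t5=4+4=8
after sub $t0, $t0, 1: $t0=3-1=2
cmp $t0, 0  (cmp 2,0)
bne L2: taken
after lw $t4, 0($t5): $t4=M[8]=7
after or $t4, $t4, 3: $t4=7|3=7
after add $t5, $t5, 4: $t5=8+4=12
after sub $t0, $t0, 1: $t0=2-1=1
cmp $t0, 0  (cmp 1,0)
bne L2: taken
after lw $t4, 0($t5): $t4=M[12]=3
after or $t4, $t4, 3: $t4=3|3=3
after add $t5, $t5, 4: $t5=12+4=16
after sub $t0, $t0, 1: $t0=1-1=0
cmp $t0, 0  (cmp 0,0)
bne L2: not taken
after and $t4, $t4, 31: $t4=3&31=3
halt.
Total executed instructions: 29.

29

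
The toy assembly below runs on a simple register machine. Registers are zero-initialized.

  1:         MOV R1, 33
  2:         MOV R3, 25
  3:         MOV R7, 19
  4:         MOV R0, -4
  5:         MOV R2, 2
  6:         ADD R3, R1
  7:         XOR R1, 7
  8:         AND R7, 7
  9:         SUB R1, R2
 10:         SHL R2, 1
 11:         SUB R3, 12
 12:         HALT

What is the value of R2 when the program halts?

4

R1=33
R3=25
R7=19
R0=-4
R2=2
R3=25+33=58
R1=33^7=38
R7=19&7=3
R1=38-2=36
R2=2<<1=4
R3=58-12=46
halt.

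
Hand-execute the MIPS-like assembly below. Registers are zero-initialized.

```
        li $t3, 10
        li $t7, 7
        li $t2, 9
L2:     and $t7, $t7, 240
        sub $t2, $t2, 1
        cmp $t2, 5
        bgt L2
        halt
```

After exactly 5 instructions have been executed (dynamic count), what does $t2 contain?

li $t3, 10 → $t3=10
li $t7, 7 → $t7=7
li $t2, 9 → $t2=9
and $t7, $t7, 240 → $t7=7&240=0
sub $t2, $t2, 1 → $t2=9-1=8
After step 5: $t2 = 8.

8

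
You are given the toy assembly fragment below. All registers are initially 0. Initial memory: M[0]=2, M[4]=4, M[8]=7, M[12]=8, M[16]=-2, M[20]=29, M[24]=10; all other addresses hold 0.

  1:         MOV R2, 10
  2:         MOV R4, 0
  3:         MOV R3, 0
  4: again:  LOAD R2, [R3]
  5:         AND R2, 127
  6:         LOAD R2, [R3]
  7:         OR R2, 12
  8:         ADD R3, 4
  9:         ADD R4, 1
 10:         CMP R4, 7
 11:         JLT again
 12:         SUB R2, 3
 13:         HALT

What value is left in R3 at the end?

R2=10
R4=0
R3=0
R2=M[0]=2
R2=2&127=2
R2=M[0]=2
R2=2|12=14
R3=0+4=4
R4=0+1=1
CMP R4, 7  (cmp 1,7)
JLT again: taken
R2=M[4]=4
R2=4&127=4
R2=M[4]=4
R2=4|12=12
R3=4+4=8
R4=1+1=2
CMP R4, 7  (cmp 2,7)
JLT again: taken
R2=M[8]=7
R2=7&127=7
R2=M[8]=7
R2=7|12=15
R3=8+4=12
R4=2+1=3
CMP R4, 7  (cmp 3,7)
JLT again: taken
R2=M[12]=8
R2=8&127=8
R2=M[12]=8
R2=8|12=12
R3=12+4=16
R4=3+1=4
CMP R4, 7  (cmp 4,7)
JLT again: taken
R2=M[16]=-2
R2=(-2)&127=126
R2=M[16]=-2
R2=(-2)|12=-2
R3=16+4=20
R4=4+1=5
CMP R4, 7  (cmp 5,7)
JLT again: taken
R2=M[20]=29
R2=29&127=29
R2=M[20]=29
R2=29|12=29
R3=20+4=24
R4=5+1=6
CMP R4, 7  (cmp 6,7)
JLT again: taken
R2=M[24]=10
R2=10&127=10
R2=M[24]=10
R2=10|12=14
R3=24+4=28
R4=6+1=7
CMP R4, 7  (cmp 7,7)
JLT again: not taken
R2=14-3=11
halt.

28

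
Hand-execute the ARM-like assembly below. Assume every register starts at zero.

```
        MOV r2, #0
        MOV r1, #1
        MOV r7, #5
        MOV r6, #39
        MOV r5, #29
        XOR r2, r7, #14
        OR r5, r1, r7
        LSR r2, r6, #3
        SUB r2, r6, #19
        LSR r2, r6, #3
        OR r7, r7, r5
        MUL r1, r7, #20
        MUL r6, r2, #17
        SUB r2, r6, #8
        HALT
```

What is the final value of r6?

r2=0
r1=1
r7=5
r6=39
r5=29
r2=5^14=11
r5=1|5=5
r2=39>>3=4
r2=39-19=20
r2=39>>3=4
r7=5|5=5
r1=5*20=100
r6=4*17=68
r2=68-8=60
halt.

68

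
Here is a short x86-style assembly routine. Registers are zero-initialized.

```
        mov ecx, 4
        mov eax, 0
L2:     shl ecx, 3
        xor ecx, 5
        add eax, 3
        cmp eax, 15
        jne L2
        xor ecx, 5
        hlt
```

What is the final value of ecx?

154472

ecx=4
eax=0
ecx=4<<3=32
ecx=32^5=37
eax=0+3=3
cmp eax, 15  (cmp 3,15)
jne L2: taken
ecx=37<<3=296
ecx=296^5=301
eax=3+3=6
cmp eax, 15  (cmp 6,15)
jne L2: taken
ecx=301<<3=2408
ecx=2408^5=2413
eax=6+3=9
cmp eax, 15  (cmp 9,15)
jne L2: taken
ecx=2413<<3=19304
ecx=19304^5=19309
eax=9+3=12
cmp eax, 15  (cmp 12,15)
jne L2: taken
ecx=19309<<3=154472
ecx=154472^5=154477
eax=12+3=15
cmp eax, 15  (cmp 15,15)
jne L2: not taken
ecx=154477^5=154472
halt.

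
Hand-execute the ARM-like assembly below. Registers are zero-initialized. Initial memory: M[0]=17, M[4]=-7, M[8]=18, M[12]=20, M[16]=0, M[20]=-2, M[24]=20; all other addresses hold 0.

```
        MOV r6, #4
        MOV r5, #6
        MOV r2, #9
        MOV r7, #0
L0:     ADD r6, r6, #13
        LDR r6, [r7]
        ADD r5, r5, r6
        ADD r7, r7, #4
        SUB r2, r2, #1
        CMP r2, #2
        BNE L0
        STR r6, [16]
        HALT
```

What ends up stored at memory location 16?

after MOV r6, #4: r6=4
after MOV r5, #6: r5=6
after MOV r2, #9: r2=9
after MOV r7, #0: r7=0
after ADD r6, r6, #13: r6=4+13=17
after LDR r6, [r7]: r6=M[0]=17
after ADD r5, r5, r6: r5=6+17=23
after ADD r7, r7, #4: r7=0+4=4
after SUB r2, r2, #1: r2=9-1=8
CMP r2, #2  (cmp 8,2)
BNE L0: taken
after ADD r6, r6, #13: r6=17+13=30
after LDR r6, [r7]: r6=M[4]=-7
after ADD r5, r5, r6: r5=23+(-7)=16
after ADD r7, r7, #4: r7=4+4=8
after SUB r2, r2, #1: r2=8-1=7
CMP r2, #2  (cmp 7,2)
BNE L0: taken
after ADD r6, r6, #13: r6=(-7)+13=6
after LDR r6, [r7]: r6=M[8]=18
after ADD r5, r5, r6: r5=16+18=34
after ADD r7, r7, #4: r7=8+4=12
after SUB r2, r2, #1: r2=7-1=6
CMP r2, #2  (cmp 6,2)
BNE L0: taken
after ADD r6, r6, #13: r6=18+13=31
after LDR r6, [r7]: r6=M[12]=20
after ADD r5, r5, r6: r5=34+20=54
after ADD r7, r7, #4: r7=12+4=16
after SUB r2, r2, #1: r2=6-1=5
CMP r2, #2  (cmp 5,2)
BNE L0: taken
after ADD r6, r6, #13: r6=20+13=33
after LDR r6, [r7]: r6=M[16]=0
after ADD r5, r5, r6: r5=54+0=54
after ADD r7, r7, #4: r7=16+4=20
after SUB r2, r2, #1: r2=5-1=4
CMP r2, #2  (cmp 4,2)
BNE L0: taken
after ADD r6, r6, #13: r6=0+13=13
after LDR r6, [r7]: r6=M[20]=-2
after ADD r5, r5, r6: r5=54+(-2)=52
after ADD r7, r7, #4: r7=20+4=24
after SUB r2, r2, #1: r2=4-1=3
CMP r2, #2  (cmp 3,2)
BNE L0: taken
after ADD r6, r6, #13: r6=(-2)+13=11
after LDR r6, [r7]: r6=M[24]=20
after ADD r5, r5, r6: r5=52+20=72
after ADD r7, r7, #4: r7=24+4=28
after SUB r2, r2, #1: r2=3-1=2
CMP r2, #2  (cmp 2,2)
BNE L0: not taken
STR r6, [16] → M[16]=20
halt.

20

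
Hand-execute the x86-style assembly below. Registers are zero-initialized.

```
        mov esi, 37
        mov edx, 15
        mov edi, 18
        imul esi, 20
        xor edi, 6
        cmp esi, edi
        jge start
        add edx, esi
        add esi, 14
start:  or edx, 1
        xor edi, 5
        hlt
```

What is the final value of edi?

17

esi=37
edx=15
edi=18
esi=37*20=740
edi=18^6=20
cmp esi, edi  (cmp 740,20)
jge start: taken
edx=15|1=15
edi=20^5=17
halt.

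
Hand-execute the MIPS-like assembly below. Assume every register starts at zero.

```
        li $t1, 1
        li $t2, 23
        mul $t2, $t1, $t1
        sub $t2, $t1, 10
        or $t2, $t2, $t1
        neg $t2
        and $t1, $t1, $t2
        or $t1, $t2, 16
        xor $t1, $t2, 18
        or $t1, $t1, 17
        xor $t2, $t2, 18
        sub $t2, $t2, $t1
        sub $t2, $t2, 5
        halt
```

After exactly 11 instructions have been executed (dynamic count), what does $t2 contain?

after li $t1, 1: $t1=1
after li $t2, 23: $t2=23
after mul $t2, $t1, $t1: $t2=1*1=1
after sub $t2, $t1, 10: $t2=1-10=-9
after or $t2, $t2, $t1: $t2=(-9)|1=-9
after neg $t2: $t2=-(-9)=9
after and $t1, $t1, $t2: $t1=1&9=1
after or $t1, $t2, 16: $t1=9|16=25
after xor $t1, $t2, 18: $t1=9^18=27
after or $t1, $t1, 17: $t1=27|17=27
after xor $t2, $t2, 18: $t2=9^18=27
After step 11: $t2 = 27.

27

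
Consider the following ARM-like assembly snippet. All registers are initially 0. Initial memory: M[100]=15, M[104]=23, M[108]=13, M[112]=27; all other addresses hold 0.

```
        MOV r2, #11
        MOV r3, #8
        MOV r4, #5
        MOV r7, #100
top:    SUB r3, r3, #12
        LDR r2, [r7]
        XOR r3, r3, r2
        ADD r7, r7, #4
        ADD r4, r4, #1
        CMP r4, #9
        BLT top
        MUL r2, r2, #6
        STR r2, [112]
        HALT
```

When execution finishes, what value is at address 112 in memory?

162

r2=11
r3=8
r4=5
r7=100
r3=8-12=-4
r2=M[100]=15
r3=(-4)^15=-13
r7=100+4=104
r4=5+1=6
CMP r4, #9  (cmp 6,9)
BLT top: taken
r3=(-13)-12=-25
r2=M[104]=23
r3=(-25)^23=-16
r7=104+4=108
r4=6+1=7
CMP r4, #9  (cmp 7,9)
BLT top: taken
r3=(-16)-12=-28
r2=M[108]=13
r3=(-28)^13=-23
r7=108+4=112
r4=7+1=8
CMP r4, #9  (cmp 8,9)
BLT top: taken
r3=(-23)-12=-35
r2=M[112]=27
r3=(-35)^27=-58
r7=112+4=116
r4=8+1=9
CMP r4, #9  (cmp 9,9)
BLT top: not taken
r2=27*6=162
STR r2, [112] → M[112]=162
halt.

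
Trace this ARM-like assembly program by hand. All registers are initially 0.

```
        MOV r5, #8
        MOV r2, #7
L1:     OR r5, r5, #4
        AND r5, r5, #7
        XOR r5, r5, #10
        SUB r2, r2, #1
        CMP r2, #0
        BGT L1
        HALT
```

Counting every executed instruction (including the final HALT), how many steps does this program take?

r5=8
r2=7
r5=8|4=12
r5=12&7=4
r5=4^10=14
r2=7-1=6
CMP r2, #0  (cmp 6,0)
BGT L1: taken
r5=14|4=14
r5=14&7=6
r5=6^10=12
r2=6-1=5
CMP r2, #0  (cmp 5,0)
BGT L1: taken
r5=12|4=12
r5=12&7=4
r5=4^10=14
r2=5-1=4
CMP r2, #0  (cmp 4,0)
BGT L1: taken
r5=14|4=14
r5=14&7=6
r5=6^10=12
r2=4-1=3
CMP r2, #0  (cmp 3,0)
BGT L1: taken
r5=12|4=12
r5=12&7=4
r5=4^10=14
r2=3-1=2
CMP r2, #0  (cmp 2,0)
BGT L1: taken
r5=14|4=14
r5=14&7=6
r5=6^10=12
r2=2-1=1
CMP r2, #0  (cmp 1,0)
BGT L1: taken
r5=12|4=12
r5=12&7=4
r5=4^10=14
r2=1-1=0
CMP r2, #0  (cmp 0,0)
BGT L1: not taken
halt.
Total executed instructions: 45.

45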